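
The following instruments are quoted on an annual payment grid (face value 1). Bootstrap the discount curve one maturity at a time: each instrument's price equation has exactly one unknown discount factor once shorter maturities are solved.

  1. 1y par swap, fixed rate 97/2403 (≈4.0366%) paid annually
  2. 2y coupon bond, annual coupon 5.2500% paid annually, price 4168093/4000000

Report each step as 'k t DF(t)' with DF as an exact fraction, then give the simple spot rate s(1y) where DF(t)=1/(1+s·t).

step 1 [1y] swap r/1=97/2403: DF=(1 − 97/2403·(0))/(1+97/2403) = 2403/2500 ≈ 0.961200
step 2 [2y] bond c/1=21/400: DF=(4168093/4000000 − 21/400·(0.961200))/(1+21/400) = 9421/10000 ≈ 0.942100

1 1 2403/2500
2 2 9421/10000
s(1y) = (1/(2403/2500) − 1)/(1) = 97/2403 ≈ 4.0366%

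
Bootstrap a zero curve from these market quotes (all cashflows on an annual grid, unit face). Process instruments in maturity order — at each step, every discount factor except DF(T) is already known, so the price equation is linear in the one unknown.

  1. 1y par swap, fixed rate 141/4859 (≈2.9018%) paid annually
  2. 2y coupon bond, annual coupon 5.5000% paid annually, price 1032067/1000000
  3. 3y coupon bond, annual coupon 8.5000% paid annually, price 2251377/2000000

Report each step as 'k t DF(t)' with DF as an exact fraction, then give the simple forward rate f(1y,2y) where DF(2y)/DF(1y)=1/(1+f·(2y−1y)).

step 1 [1y] swap r/1=141/4859: DF=(1 − 141/4859·(0))/(1+141/4859) = 4859/5000 ≈ 0.971800
step 2 [2y] bond c/1=11/200: DF=(1032067/1000000 − 11/200·(0.971800))/(1+11/200) = 2319/2500 ≈ 0.927600
step 3 [3y] bond c/1=17/200: DF=(2251377/2000000 − 17/200·(0.971800+0.927600))/(1+17/200) = 8887/10000 ≈ 0.888700

1 1 4859/5000
2 2 2319/2500
3 3 8887/10000
f(1y,2y) = ((4859/5000)/(2319/2500) − 1)/(1) = 221/4638 ≈ 4.7650%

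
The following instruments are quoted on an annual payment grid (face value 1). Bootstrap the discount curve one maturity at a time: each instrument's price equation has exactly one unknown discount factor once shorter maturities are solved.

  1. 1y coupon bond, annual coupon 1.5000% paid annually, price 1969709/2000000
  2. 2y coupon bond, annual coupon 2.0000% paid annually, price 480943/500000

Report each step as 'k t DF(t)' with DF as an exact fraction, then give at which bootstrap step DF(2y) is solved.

step 1 [1y] bond c/1=3/200: DF=(1969709/2000000 − 3/200·(0))/(1+3/200) = 9703/10000 ≈ 0.970300
step 2 [2y] bond c/1=1/50: DF=(480943/500000 − 1/50·(0.970300))/(1+1/50) = 231/250 ≈ 0.924000

1 1 9703/10000
2 2 231/250
DF(2y) is solved at step 2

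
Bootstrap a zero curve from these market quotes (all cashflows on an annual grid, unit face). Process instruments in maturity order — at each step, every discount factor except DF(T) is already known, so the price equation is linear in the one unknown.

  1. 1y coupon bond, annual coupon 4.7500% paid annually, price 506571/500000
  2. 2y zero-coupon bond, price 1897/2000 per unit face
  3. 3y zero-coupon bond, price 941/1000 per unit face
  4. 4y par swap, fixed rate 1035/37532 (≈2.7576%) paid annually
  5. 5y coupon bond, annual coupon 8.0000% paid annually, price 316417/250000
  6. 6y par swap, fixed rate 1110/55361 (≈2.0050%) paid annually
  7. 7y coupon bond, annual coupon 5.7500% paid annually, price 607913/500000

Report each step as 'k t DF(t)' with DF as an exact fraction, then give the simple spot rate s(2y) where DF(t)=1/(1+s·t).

1 1 1209/1250
2 2 1897/2000
3 3 941/1000
4 4 1793/2000
5 5 8939/10000
6 6 889/1000
7 7 8487/10000
s(2y) = (1/(1897/2000) − 1)/(2) = 103/3794 ≈ 2.7148%

step 1 [1y] bond c/1=19/400: DF=(506571/500000 − 19/400·(0))/(1+19/400) = 1209/1250 ≈ 0.967200
step 2 [2y] zero: DF = P = 1897/2000 ≈ 0.948500
step 3 [3y] zero: DF = P = 941/1000 ≈ 0.941000
step 4 [4y] swap r/1=1035/37532: DF=(1 − 1035/37532·(0.967200+0.948500+0.941000))/(1+1035/37532) = 1793/2000 ≈ 0.896500
step 5 [5y] bond c/1=2/25: DF=(316417/250000 − 2/25·(0.967200+0.948500+0.941000+0.896500))/(1+2/25) = 8939/10000 ≈ 0.893900
step 6 [6y] swap r/1=1110/55361: DF=(1 − 1110/55361·(0.967200+0.948500+0.941000+0.896500+0.893900))/(1+1110/55361) = 889/1000 ≈ 0.889000
step 7 [7y] bond c/1=23/400: DF=(607913/500000 − 23/400·(0.967200+0.948500+0.941000+0.896500+0.893900+0.889000))/(1+23/400) = 8487/10000 ≈ 0.848700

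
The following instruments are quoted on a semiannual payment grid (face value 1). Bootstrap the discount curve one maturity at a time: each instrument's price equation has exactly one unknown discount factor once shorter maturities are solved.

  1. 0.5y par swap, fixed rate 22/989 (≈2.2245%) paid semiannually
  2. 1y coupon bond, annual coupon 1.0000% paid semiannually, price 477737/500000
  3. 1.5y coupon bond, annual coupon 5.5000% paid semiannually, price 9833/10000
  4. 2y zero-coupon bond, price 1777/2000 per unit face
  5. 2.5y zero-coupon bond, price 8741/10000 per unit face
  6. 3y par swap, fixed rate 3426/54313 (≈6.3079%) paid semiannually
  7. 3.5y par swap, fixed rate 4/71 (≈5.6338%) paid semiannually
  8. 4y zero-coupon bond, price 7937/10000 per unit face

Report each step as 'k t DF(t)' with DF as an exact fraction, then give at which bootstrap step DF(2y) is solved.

step 1 [0.5y] swap r/2=11/989: DF=(1 − 11/989·(0))/(1+11/989) = 989/1000 ≈ 0.989000
step 2 [1y] bond c/2=1/200: DF=(477737/500000 − 1/200·(0.989000))/(1+1/200) = 4729/5000 ≈ 0.945800
step 3 [1.5y] bond c/2=11/400: DF=(9833/10000 − 11/400·(0.989000+0.945800))/(1+11/400) = 2263/2500 ≈ 0.905200
step 4 [2y] zero: DF = P = 1777/2000 ≈ 0.888500
step 5 [2.5y] zero: DF = P = 8741/10000 ≈ 0.874100
step 6 [3y] swap r/2=1713/54313: DF=(1 − 1713/54313·(0.989000+0.945800+0.905200+0.888500+0.874100))/(1+1713/54313) = 8287/10000 ≈ 0.828700
step 7 [3.5y] swap r/2=2/71: DF=(1 − 2/71·(0.989000+0.945800+0.905200+0.888500+0.874100+0.828700))/(1+2/71) = 4119/5000 ≈ 0.823800
step 8 [4y] zero: DF = P = 7937/10000 ≈ 0.793700

1 1/2 989/1000
2 1 4729/5000
3 3/2 2263/2500
4 2 1777/2000
5 5/2 8741/10000
6 3 8287/10000
7 7/2 4119/5000
8 4 7937/10000
DF(2y) is solved at step 4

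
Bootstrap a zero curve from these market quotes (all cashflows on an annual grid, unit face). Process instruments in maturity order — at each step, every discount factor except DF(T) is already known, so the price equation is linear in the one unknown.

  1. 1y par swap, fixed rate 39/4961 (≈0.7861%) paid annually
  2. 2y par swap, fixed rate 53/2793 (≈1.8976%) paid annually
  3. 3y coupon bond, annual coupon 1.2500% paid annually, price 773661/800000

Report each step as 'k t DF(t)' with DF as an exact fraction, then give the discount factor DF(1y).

step 1 [1y] swap r/1=39/4961: DF=(1 − 39/4961·(0))/(1+39/4961) = 4961/5000 ≈ 0.992200
step 2 [2y] swap r/1=53/2793: DF=(1 − 53/2793·(0.992200))/(1+53/2793) = 9629/10000 ≈ 0.962900
step 3 [3y] bond c/1=1/80: DF=(773661/800000 − 1/80·(0.992200+0.962900))/(1+1/80) = 931/1000 ≈ 0.931000

1 1 4961/5000
2 2 9629/10000
3 3 931/1000
DF(1y) = 4961/5000 ≈ 0.992200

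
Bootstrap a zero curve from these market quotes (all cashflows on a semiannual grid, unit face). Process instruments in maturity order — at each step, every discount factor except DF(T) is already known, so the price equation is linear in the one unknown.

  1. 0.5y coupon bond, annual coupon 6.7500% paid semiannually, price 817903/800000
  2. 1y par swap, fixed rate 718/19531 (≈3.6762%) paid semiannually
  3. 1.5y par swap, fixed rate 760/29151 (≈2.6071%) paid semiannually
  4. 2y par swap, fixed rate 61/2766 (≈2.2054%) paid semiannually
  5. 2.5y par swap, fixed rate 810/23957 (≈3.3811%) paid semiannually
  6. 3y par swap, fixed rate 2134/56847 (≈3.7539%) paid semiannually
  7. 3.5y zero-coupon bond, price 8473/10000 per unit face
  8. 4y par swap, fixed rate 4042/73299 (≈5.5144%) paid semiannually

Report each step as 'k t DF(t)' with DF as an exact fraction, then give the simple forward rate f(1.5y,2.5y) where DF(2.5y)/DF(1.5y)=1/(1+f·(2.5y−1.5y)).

step 1 [0.5y] bond c/2=27/800: DF=(817903/800000 − 27/800·(0))/(1+27/800) = 989/1000 ≈ 0.989000
step 2 [1y] swap r/2=359/19531: DF=(1 − 359/19531·(0.989000))/(1+359/19531) = 9641/10000 ≈ 0.964100
step 3 [1.5y] swap r/2=380/29151: DF=(1 − 380/29151·(0.989000+0.964100))/(1+380/29151) = 481/500 ≈ 0.962000
step 4 [2y] swap r/2=61/5532: DF=(1 − 61/5532·(0.989000+0.964100+0.962000))/(1+61/5532) = 9573/10000 ≈ 0.957300
step 5 [2.5y] swap r/2=405/23957: DF=(1 − 405/23957·(0.989000+0.964100+0.962000+0.957300))/(1+405/23957) = 919/1000 ≈ 0.919000
step 6 [3y] swap r/2=1067/56847: DF=(1 − 1067/56847·(0.989000+0.964100+0.962000+0.957300+0.919000))/(1+1067/56847) = 8933/10000 ≈ 0.893300
step 7 [3.5y] zero: DF = P = 8473/10000 ≈ 0.847300
step 8 [4y] swap r/2=2021/73299: DF=(1 − 2021/73299·(0.989000+0.964100+0.962000+0.957300+0.919000+0.893300+0.847300))/(1+2021/73299) = 7979/10000 ≈ 0.797900

1 1/2 989/1000
2 1 9641/10000
3 3/2 481/500
4 2 9573/10000
5 5/2 919/1000
6 3 8933/10000
7 7/2 8473/10000
8 4 7979/10000
f(1.5y,2.5y) = ((481/500)/(919/1000) − 1)/(1) = 43/919 ≈ 4.6790%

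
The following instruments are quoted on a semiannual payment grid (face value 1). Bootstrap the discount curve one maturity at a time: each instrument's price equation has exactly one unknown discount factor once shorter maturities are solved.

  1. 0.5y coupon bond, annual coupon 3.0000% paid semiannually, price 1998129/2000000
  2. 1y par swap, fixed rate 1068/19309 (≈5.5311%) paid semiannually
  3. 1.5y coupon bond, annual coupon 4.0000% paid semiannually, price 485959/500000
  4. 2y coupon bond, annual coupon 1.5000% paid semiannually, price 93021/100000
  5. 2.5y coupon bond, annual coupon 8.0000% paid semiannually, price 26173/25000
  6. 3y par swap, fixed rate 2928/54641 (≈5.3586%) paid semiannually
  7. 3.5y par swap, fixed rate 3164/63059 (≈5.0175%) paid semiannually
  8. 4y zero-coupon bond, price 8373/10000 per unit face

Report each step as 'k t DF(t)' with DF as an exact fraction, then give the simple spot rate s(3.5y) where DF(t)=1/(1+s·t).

step 1 [0.5y] bond c/2=3/200: DF=(1998129/2000000 − 3/200·(0))/(1+3/200) = 9843/10000 ≈ 0.984300
step 2 [1y] swap r/2=534/19309: DF=(1 − 534/19309·(0.984300))/(1+534/19309) = 4733/5000 ≈ 0.946600
step 3 [1.5y] bond c/2=1/50: DF=(485959/500000 − 1/50·(0.984300+0.946600))/(1+1/50) = 183/200 ≈ 0.915000
step 4 [2y] bond c/2=3/400: DF=(93021/100000 − 3/400·(0.984300+0.946600+0.915000))/(1+3/400) = 9021/10000 ≈ 0.902100
step 5 [2.5y] bond c/2=1/25: DF=(26173/25000 − 1/25·(0.984300+0.946600+0.915000+0.902100))/(1+1/25) = 69/80 ≈ 0.862500
step 6 [3y] swap r/2=1464/54641: DF=(1 − 1464/54641·(0.984300+0.946600+0.915000+0.902100+0.862500))/(1+1464/54641) = 1067/1250 ≈ 0.853600
step 7 [3.5y] swap r/2=1582/63059: DF=(1 − 1582/63059·(0.984300+0.946600+0.915000+0.902100+0.862500+0.853600))/(1+1582/63059) = 4209/5000 ≈ 0.841800
step 8 [4y] zero: DF = P = 8373/10000 ≈ 0.837300

1 1/2 9843/10000
2 1 4733/5000
3 3/2 183/200
4 2 9021/10000
5 5/2 69/80
6 3 1067/1250
7 7/2 4209/5000
8 4 8373/10000
s(3.5y) = (1/(4209/5000) − 1)/(7/2) = 226/4209 ≈ 5.3694%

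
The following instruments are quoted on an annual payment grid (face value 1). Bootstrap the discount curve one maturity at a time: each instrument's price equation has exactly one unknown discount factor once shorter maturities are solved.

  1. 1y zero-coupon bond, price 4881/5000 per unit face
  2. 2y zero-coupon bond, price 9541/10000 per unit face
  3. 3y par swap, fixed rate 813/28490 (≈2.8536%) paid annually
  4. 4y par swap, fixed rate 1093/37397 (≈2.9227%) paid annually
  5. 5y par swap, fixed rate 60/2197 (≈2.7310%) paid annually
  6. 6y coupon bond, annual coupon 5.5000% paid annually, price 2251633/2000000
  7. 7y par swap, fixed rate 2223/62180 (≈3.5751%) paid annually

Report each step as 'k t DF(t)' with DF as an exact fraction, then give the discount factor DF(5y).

1 1 4881/5000
2 2 9541/10000
3 3 9187/10000
4 4 8907/10000
5 5 437/500
6 6 4133/5000
7 7 7777/10000
DF(5y) = 437/500 ≈ 0.874000

step 1 [1y] zero: DF = P = 4881/5000 ≈ 0.976200
step 2 [2y] zero: DF = P = 9541/10000 ≈ 0.954100
step 3 [3y] swap r/1=813/28490: DF=(1 − 813/28490·(0.976200+0.954100))/(1+813/28490) = 9187/10000 ≈ 0.918700
step 4 [4y] swap r/1=1093/37397: DF=(1 − 1093/37397·(0.976200+0.954100+0.918700))/(1+1093/37397) = 8907/10000 ≈ 0.890700
step 5 [5y] swap r/1=60/2197: DF=(1 − 60/2197·(0.976200+0.954100+0.918700+0.890700))/(1+60/2197) = 437/500 ≈ 0.874000
step 6 [6y] bond c/1=11/200: DF=(2251633/2000000 − 11/200·(0.976200+0.954100+0.918700+0.890700+0.874000))/(1+11/200) = 4133/5000 ≈ 0.826600
step 7 [7y] swap r/1=2223/62180: DF=(1 − 2223/62180·(0.976200+0.954100+0.918700+0.890700+0.874000+0.826600))/(1+2223/62180) = 7777/10000 ≈ 0.777700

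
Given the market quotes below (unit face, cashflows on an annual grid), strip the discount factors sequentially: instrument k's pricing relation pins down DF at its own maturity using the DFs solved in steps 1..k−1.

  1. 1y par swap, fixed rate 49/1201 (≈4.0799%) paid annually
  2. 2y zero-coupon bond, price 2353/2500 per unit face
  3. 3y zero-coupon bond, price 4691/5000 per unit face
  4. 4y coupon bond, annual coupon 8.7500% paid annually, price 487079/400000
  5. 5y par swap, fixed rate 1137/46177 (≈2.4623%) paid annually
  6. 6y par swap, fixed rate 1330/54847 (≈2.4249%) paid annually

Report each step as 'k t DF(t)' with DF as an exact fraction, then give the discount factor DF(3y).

step 1 [1y] swap r/1=49/1201: DF=(1 − 49/1201·(0))/(1+49/1201) = 1201/1250 ≈ 0.960800
step 2 [2y] zero: DF = P = 2353/2500 ≈ 0.941200
step 3 [3y] zero: DF = P = 4691/5000 ≈ 0.938200
step 4 [4y] bond c/1=7/80: DF=(487079/400000 − 7/80·(0.960800+0.941200+0.938200))/(1+7/80) = 557/625 ≈ 0.891200
step 5 [5y] swap r/1=1137/46177: DF=(1 − 1137/46177·(0.960800+0.941200+0.938200+0.891200))/(1+1137/46177) = 8863/10000 ≈ 0.886300
step 6 [6y] swap r/1=1330/54847: DF=(1 − 1330/54847·(0.960800+0.941200+0.938200+0.891200+0.886300))/(1+1330/54847) = 867/1000 ≈ 0.867000

1 1 1201/1250
2 2 2353/2500
3 3 4691/5000
4 4 557/625
5 5 8863/10000
6 6 867/1000
DF(3y) = 4691/5000 ≈ 0.938200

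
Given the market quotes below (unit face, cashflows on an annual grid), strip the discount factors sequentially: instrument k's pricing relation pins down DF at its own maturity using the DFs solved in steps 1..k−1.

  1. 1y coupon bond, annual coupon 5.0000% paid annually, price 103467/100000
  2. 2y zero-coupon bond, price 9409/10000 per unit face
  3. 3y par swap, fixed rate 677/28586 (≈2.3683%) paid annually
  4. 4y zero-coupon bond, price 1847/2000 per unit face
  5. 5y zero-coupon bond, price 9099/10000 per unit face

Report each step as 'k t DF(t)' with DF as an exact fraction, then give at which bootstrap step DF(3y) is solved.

step 1 [1y] bond c/1=1/20: DF=(103467/100000 − 1/20·(0))/(1+1/20) = 4927/5000 ≈ 0.985400
step 2 [2y] zero: DF = P = 9409/10000 ≈ 0.940900
step 3 [3y] swap r/1=677/28586: DF=(1 − 677/28586·(0.985400+0.940900))/(1+677/28586) = 9323/10000 ≈ 0.932300
step 4 [4y] zero: DF = P = 1847/2000 ≈ 0.923500
step 5 [5y] zero: DF = P = 9099/10000 ≈ 0.909900

1 1 4927/5000
2 2 9409/10000
3 3 9323/10000
4 4 1847/2000
5 5 9099/10000
DF(3y) is solved at step 3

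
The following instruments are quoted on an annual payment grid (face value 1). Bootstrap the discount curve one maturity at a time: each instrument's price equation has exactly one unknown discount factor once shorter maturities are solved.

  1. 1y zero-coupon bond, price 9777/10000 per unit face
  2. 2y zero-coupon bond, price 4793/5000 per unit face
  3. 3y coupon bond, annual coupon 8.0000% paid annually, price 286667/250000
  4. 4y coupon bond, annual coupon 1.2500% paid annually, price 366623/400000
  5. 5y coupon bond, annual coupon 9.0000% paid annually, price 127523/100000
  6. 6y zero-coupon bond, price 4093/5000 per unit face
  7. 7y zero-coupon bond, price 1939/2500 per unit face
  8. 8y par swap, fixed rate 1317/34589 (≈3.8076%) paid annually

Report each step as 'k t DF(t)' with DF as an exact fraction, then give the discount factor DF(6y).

step 1 [1y] zero: DF = P = 9777/10000 ≈ 0.977700
step 2 [2y] zero: DF = P = 4793/5000 ≈ 0.958600
step 3 [3y] bond c/1=2/25: DF=(286667/250000 − 2/25·(0.977700+0.958600))/(1+2/25) = 9183/10000 ≈ 0.918300
step 4 [4y] bond c/1=1/80: DF=(366623/400000 − 1/80·(0.977700+0.958600+0.918300))/(1+1/80) = 87/100 ≈ 0.870000
step 5 [5y] bond c/1=9/100: DF=(127523/100000 − 9/100·(0.977700+0.958600+0.918300+0.870000))/(1+9/100) = 539/625 ≈ 0.862400
step 6 [6y] zero: DF = P = 4093/5000 ≈ 0.818600
step 7 [7y] zero: DF = P = 1939/2500 ≈ 0.775600
step 8 [8y] swap r/1=1317/34589: DF=(1 − 1317/34589·(0.977700+0.958600+0.918300+0.870000+0.862400+0.818600+0.775600))/(1+1317/34589) = 3683/5000 ≈ 0.736600

1 1 9777/10000
2 2 4793/5000
3 3 9183/10000
4 4 87/100
5 5 539/625
6 6 4093/5000
7 7 1939/2500
8 8 3683/5000
DF(6y) = 4093/5000 ≈ 0.818600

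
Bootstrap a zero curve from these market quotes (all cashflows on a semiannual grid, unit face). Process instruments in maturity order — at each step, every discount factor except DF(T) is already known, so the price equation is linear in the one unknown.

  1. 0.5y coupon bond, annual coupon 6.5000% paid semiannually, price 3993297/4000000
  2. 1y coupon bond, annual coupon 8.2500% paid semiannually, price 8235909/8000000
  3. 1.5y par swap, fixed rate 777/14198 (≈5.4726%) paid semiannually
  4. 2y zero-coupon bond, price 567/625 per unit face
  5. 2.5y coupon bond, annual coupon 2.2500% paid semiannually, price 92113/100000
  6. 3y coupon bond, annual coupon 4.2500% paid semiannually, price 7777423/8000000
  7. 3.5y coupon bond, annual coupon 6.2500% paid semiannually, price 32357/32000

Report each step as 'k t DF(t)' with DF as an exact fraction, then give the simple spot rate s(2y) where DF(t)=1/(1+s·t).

1 1/2 9669/10000
2 1 594/625
3 3/2 9223/10000
4 2 567/625
5 5/2 2173/2500
6 3 8559/10000
7 7/2 8147/10000
s(2y) = (1/(567/625) − 1)/(2) = 29/567 ≈ 5.1146%

step 1 [0.5y] bond c/2=13/400: DF=(3993297/4000000 − 13/400·(0))/(1+13/400) = 9669/10000 ≈ 0.966900
step 2 [1y] bond c/2=33/800: DF=(8235909/8000000 − 33/800·(0.966900))/(1+33/800) = 594/625 ≈ 0.950400
step 3 [1.5y] swap r/2=777/28396: DF=(1 − 777/28396·(0.966900+0.950400))/(1+777/28396) = 9223/10000 ≈ 0.922300
step 4 [2y] zero: DF = P = 567/625 ≈ 0.907200
step 5 [2.5y] bond c/2=9/800: DF=(92113/100000 − 9/800·(0.966900+0.950400+0.922300+0.907200))/(1+9/800) = 2173/2500 ≈ 0.869200
step 6 [3y] bond c/2=17/800: DF=(7777423/8000000 − 17/800·(0.966900+0.950400+0.922300+0.907200+0.869200))/(1+17/800) = 8559/10000 ≈ 0.855900
step 7 [3.5y] bond c/2=1/32: DF=(32357/32000 − 1/32·(0.966900+0.950400+0.922300+0.907200+0.869200+0.855900))/(1+1/32) = 8147/10000 ≈ 0.814700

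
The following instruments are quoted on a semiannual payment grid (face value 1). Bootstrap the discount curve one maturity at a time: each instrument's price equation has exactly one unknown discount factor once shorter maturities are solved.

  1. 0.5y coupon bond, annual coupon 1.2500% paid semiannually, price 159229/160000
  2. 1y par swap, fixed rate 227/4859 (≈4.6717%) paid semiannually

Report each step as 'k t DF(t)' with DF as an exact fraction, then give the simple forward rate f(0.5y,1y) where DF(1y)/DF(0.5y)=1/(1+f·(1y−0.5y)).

1 1/2 989/1000
2 1 4773/5000
f(0.5y,1y) = ((989/1000)/(4773/5000) − 1)/(1/2) = 8/111 ≈ 7.2072%

step 1 [0.5y] bond c/2=1/160: DF=(159229/160000 − 1/160·(0))/(1+1/160) = 989/1000 ≈ 0.989000
step 2 [1y] swap r/2=227/9718: DF=(1 − 227/9718·(0.989000))/(1+227/9718) = 4773/5000 ≈ 0.954600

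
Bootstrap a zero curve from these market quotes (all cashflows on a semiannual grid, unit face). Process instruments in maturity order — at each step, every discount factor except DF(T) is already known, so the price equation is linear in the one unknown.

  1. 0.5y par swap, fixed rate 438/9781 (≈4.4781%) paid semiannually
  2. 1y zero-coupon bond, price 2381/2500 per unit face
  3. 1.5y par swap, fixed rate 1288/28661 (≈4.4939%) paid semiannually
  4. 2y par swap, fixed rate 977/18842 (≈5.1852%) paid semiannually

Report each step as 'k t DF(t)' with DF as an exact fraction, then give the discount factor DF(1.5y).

1 1/2 9781/10000
2 1 2381/2500
3 3/2 2339/2500
4 2 9023/10000
DF(1.5y) = 2339/2500 ≈ 0.935600

step 1 [0.5y] swap r/2=219/9781: DF=(1 − 219/9781·(0))/(1+219/9781) = 9781/10000 ≈ 0.978100
step 2 [1y] zero: DF = P = 2381/2500 ≈ 0.952400
step 3 [1.5y] swap r/2=644/28661: DF=(1 − 644/28661·(0.978100+0.952400))/(1+644/28661) = 2339/2500 ≈ 0.935600
step 4 [2y] swap r/2=977/37684: DF=(1 − 977/37684·(0.978100+0.952400+0.935600))/(1+977/37684) = 9023/10000 ≈ 0.902300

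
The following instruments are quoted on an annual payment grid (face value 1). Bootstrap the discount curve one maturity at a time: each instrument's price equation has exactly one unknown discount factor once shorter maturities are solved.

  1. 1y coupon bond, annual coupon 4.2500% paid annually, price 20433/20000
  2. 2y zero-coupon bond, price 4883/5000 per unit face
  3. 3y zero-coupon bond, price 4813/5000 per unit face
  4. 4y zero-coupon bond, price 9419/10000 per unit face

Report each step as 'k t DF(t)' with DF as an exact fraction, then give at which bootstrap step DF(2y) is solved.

1 1 49/50
2 2 4883/5000
3 3 4813/5000
4 4 9419/10000
DF(2y) is solved at step 2

step 1 [1y] bond c/1=17/400: DF=(20433/20000 − 17/400·(0))/(1+17/400) = 49/50 ≈ 0.980000
step 2 [2y] zero: DF = P = 4883/5000 ≈ 0.976600
step 3 [3y] zero: DF = P = 4813/5000 ≈ 0.962600
step 4 [4y] zero: DF = P = 9419/10000 ≈ 0.941900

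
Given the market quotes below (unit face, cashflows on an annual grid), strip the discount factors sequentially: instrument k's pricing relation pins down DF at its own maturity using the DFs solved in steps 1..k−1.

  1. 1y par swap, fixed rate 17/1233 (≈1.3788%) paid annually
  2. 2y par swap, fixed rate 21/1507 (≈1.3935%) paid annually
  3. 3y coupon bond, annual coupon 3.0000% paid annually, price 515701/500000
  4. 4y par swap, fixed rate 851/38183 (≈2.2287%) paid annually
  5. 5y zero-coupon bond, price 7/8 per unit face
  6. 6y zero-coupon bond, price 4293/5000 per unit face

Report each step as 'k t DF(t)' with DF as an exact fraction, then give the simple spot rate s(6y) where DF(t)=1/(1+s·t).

step 1 [1y] swap r/1=17/1233: DF=(1 − 17/1233·(0))/(1+17/1233) = 1233/1250 ≈ 0.986400
step 2 [2y] swap r/1=21/1507: DF=(1 − 21/1507·(0.986400))/(1+21/1507) = 9727/10000 ≈ 0.972700
step 3 [3y] bond c/1=3/100: DF=(515701/500000 − 3/100·(0.986400+0.972700))/(1+3/100) = 9443/10000 ≈ 0.944300
step 4 [4y] swap r/1=851/38183: DF=(1 − 851/38183·(0.986400+0.972700+0.944300))/(1+851/38183) = 9149/10000 ≈ 0.914900
step 5 [5y] zero: DF = P = 7/8 ≈ 0.875000
step 6 [6y] zero: DF = P = 4293/5000 ≈ 0.858600

1 1 1233/1250
2 2 9727/10000
3 3 9443/10000
4 4 9149/10000
5 5 7/8
6 6 4293/5000
s(6y) = (1/(4293/5000) − 1)/(6) = 707/25758 ≈ 2.7448%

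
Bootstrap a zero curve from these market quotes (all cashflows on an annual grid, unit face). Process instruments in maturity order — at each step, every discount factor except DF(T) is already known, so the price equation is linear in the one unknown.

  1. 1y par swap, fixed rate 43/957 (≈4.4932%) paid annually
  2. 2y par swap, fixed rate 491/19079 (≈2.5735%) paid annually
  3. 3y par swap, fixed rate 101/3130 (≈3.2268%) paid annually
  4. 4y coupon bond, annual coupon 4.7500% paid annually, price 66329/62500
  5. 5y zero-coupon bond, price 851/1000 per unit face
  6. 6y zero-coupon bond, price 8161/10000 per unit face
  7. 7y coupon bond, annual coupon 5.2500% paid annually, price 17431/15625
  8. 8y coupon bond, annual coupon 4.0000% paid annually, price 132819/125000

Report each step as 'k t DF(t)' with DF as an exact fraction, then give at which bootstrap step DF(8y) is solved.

step 1 [1y] swap r/1=43/957: DF=(1 − 43/957·(0))/(1+43/957) = 957/1000 ≈ 0.957000
step 2 [2y] swap r/1=491/19079: DF=(1 − 491/19079·(0.957000))/(1+491/19079) = 9509/10000 ≈ 0.950900
step 3 [3y] swap r/1=101/3130: DF=(1 − 101/3130·(0.957000+0.950900))/(1+101/3130) = 9091/10000 ≈ 0.909100
step 4 [4y] bond c/1=19/400: DF=(66329/62500 − 19/400·(0.957000+0.950900+0.909100))/(1+19/400) = 4427/5000 ≈ 0.885400
step 5 [5y] zero: DF = P = 851/1000 ≈ 0.851000
step 6 [6y] zero: DF = P = 8161/10000 ≈ 0.816100
step 7 [7y] bond c/1=21/400: DF=(17431/15625 − 21/400·(0.957000+0.950900+0.909100+0.885400+0.851000+0.816100))/(1+21/400) = 7921/10000 ≈ 0.792100
step 8 [8y] bond c/1=1/25: DF=(132819/125000 − 1/25·(0.957000+0.950900+0.909100+0.885400+0.851000+0.816100+0.792100))/(1+1/25) = 7847/10000 ≈ 0.784700

1 1 957/1000
2 2 9509/10000
3 3 9091/10000
4 4 4427/5000
5 5 851/1000
6 6 8161/10000
7 7 7921/10000
8 8 7847/10000
DF(8y) is solved at step 8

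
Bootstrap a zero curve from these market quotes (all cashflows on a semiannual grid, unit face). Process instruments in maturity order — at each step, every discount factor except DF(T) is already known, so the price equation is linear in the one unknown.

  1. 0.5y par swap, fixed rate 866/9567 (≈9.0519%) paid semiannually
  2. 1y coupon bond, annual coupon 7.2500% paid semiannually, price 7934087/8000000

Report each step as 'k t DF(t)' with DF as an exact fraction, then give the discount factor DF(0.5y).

step 1 [0.5y] swap r/2=433/9567: DF=(1 − 433/9567·(0))/(1+433/9567) = 9567/10000 ≈ 0.956700
step 2 [1y] bond c/2=29/800: DF=(7934087/8000000 − 29/800·(0.956700))/(1+29/800) = 2309/2500 ≈ 0.923600

1 1/2 9567/10000
2 1 2309/2500
DF(0.5y) = 9567/10000 ≈ 0.956700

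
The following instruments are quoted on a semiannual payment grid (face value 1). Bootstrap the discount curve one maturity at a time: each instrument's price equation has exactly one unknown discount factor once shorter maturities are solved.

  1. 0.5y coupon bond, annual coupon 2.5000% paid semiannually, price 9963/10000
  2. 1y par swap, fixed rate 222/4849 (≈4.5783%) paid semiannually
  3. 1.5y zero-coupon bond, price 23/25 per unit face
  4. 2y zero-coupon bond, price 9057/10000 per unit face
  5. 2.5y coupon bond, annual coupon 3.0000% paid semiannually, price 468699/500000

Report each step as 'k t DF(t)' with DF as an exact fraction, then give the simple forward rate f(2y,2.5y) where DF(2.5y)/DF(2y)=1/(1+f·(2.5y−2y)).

step 1 [0.5y] bond c/2=1/80: DF=(9963/10000 − 1/80·(0))/(1+1/80) = 123/125 ≈ 0.984000
step 2 [1y] swap r/2=111/4849: DF=(1 − 111/4849·(0.984000))/(1+111/4849) = 2389/2500 ≈ 0.955600
step 3 [1.5y] zero: DF = P = 23/25 ≈ 0.920000
step 4 [2y] zero: DF = P = 9057/10000 ≈ 0.905700
step 5 [2.5y] bond c/2=3/200: DF=(468699/500000 − 3/200·(0.984000+0.955600+0.920000+0.905700))/(1+3/200) = 8679/10000 ≈ 0.867900

1 1/2 123/125
2 1 2389/2500
3 3/2 23/25
4 2 9057/10000
5 5/2 8679/10000
f(2y,2.5y) = ((9057/10000)/(8679/10000) − 1)/(1/2) = 252/2893 ≈ 8.7107%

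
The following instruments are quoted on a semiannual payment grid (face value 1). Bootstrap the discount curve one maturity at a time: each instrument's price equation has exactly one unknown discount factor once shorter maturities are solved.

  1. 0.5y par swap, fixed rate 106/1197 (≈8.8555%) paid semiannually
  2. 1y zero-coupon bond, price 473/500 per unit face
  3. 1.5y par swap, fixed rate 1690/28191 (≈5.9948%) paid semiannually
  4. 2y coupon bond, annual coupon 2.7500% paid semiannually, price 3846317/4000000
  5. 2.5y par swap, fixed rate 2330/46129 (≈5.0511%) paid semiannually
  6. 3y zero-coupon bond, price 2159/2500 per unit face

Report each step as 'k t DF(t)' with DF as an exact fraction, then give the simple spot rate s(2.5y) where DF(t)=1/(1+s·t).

step 1 [0.5y] swap r/2=53/1197: DF=(1 − 53/1197·(0))/(1+53/1197) = 1197/1250 ≈ 0.957600
step 2 [1y] zero: DF = P = 473/500 ≈ 0.946000
step 3 [1.5y] swap r/2=845/28191: DF=(1 − 845/28191·(0.957600+0.946000))/(1+845/28191) = 1831/2000 ≈ 0.915500
step 4 [2y] bond c/2=11/800: DF=(3846317/4000000 − 11/800·(0.957600+0.946000+0.915500))/(1+11/800) = 9103/10000 ≈ 0.910300
step 5 [2.5y] swap r/2=1165/46129: DF=(1 − 1165/46129·(0.957600+0.946000+0.915500+0.910300))/(1+1165/46129) = 1767/2000 ≈ 0.883500
step 6 [3y] zero: DF = P = 2159/2500 ≈ 0.863600

1 1/2 1197/1250
2 1 473/500
3 3/2 1831/2000
4 2 9103/10000
5 5/2 1767/2000
6 3 2159/2500
s(2.5y) = (1/(1767/2000) − 1)/(5/2) = 466/8835 ≈ 5.2745%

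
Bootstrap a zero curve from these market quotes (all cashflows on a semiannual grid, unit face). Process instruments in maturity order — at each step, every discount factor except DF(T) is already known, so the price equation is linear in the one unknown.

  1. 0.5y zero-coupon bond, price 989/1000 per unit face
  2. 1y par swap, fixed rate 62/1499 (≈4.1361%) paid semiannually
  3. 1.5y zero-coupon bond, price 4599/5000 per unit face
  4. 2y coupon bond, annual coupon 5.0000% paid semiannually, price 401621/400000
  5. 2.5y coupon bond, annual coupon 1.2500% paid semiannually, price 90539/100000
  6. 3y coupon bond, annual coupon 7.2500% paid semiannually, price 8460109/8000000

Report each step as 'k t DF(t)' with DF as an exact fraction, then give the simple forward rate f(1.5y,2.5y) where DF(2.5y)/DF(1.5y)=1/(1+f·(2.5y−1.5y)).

1 1/2 989/1000
2 1 9597/10000
3 3/2 4599/5000
4 2 1137/1250
5 5/2 8763/10000
6 3 8577/10000
f(1.5y,2.5y) = ((4599/5000)/(8763/10000) − 1)/(1) = 145/2921 ≈ 4.9641%

step 1 [0.5y] zero: DF = P = 989/1000 ≈ 0.989000
step 2 [1y] swap r/2=31/1499: DF=(1 − 31/1499·(0.989000))/(1+31/1499) = 9597/10000 ≈ 0.959700
step 3 [1.5y] zero: DF = P = 4599/5000 ≈ 0.919800
step 4 [2y] bond c/2=1/40: DF=(401621/400000 − 1/40·(0.989000+0.959700+0.919800))/(1+1/40) = 1137/1250 ≈ 0.909600
step 5 [2.5y] bond c/2=1/160: DF=(90539/100000 − 1/160·(0.989000+0.959700+0.919800+0.909600))/(1+1/160) = 8763/10000 ≈ 0.876300
step 6 [3y] bond c/2=29/800: DF=(8460109/8000000 − 29/800·(0.989000+0.959700+0.919800+0.909600+0.876300))/(1+29/800) = 8577/10000 ≈ 0.857700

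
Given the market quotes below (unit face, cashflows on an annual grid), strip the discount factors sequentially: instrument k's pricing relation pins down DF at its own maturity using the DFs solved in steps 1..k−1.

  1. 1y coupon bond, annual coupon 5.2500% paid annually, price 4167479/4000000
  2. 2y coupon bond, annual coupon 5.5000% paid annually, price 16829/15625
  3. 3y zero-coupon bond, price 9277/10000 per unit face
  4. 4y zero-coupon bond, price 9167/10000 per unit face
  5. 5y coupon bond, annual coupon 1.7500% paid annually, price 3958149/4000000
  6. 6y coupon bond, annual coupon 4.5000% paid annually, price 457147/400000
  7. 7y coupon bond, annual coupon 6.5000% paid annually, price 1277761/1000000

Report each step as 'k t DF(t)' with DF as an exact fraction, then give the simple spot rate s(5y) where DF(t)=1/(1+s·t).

1 1 9899/10000
2 2 9693/10000
3 3 9277/10000
4 4 9167/10000
5 5 9071/10000
6 6 2227/2500
7 7 8579/10000
s(5y) = (1/(9071/10000) − 1)/(5) = 929/45355 ≈ 2.0483%

step 1 [1y] bond c/1=21/400: DF=(4167479/4000000 − 21/400·(0))/(1+21/400) = 9899/10000 ≈ 0.989900
step 2 [2y] bond c/1=11/200: DF=(16829/15625 − 11/200·(0.989900))/(1+11/200) = 9693/10000 ≈ 0.969300
step 3 [3y] zero: DF = P = 9277/10000 ≈ 0.927700
step 4 [4y] zero: DF = P = 9167/10000 ≈ 0.916700
step 5 [5y] bond c/1=7/400: DF=(3958149/4000000 − 7/400·(0.989900+0.969300+0.927700+0.916700))/(1+7/400) = 9071/10000 ≈ 0.907100
step 6 [6y] bond c/1=9/200: DF=(457147/400000 − 9/200·(0.989900+0.969300+0.927700+0.916700+0.907100))/(1+9/200) = 2227/2500 ≈ 0.890800
step 7 [7y] bond c/1=13/200: DF=(1277761/1000000 − 13/200·(0.989900+0.969300+0.927700+0.916700+0.907100+0.890800))/(1+13/200) = 8579/10000 ≈ 0.857900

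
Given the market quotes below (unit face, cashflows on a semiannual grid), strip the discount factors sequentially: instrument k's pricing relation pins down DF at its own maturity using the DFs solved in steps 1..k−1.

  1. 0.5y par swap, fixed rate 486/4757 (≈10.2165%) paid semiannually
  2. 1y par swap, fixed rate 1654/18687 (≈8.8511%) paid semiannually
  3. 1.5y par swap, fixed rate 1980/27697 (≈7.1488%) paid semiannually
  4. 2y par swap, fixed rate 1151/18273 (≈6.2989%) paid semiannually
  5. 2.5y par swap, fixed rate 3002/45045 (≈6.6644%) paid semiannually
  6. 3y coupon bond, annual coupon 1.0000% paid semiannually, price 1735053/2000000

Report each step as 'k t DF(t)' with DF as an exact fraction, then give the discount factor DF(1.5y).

step 1 [0.5y] swap r/2=243/4757: DF=(1 − 243/4757·(0))/(1+243/4757) = 4757/5000 ≈ 0.951400
step 2 [1y] swap r/2=827/18687: DF=(1 − 827/18687·(0.951400))/(1+827/18687) = 9173/10000 ≈ 0.917300
step 3 [1.5y] swap r/2=990/27697: DF=(1 − 990/27697·(0.951400+0.917300))/(1+990/27697) = 901/1000 ≈ 0.901000
step 4 [2y] swap r/2=1151/36546: DF=(1 − 1151/36546·(0.951400+0.917300+0.901000))/(1+1151/36546) = 8849/10000 ≈ 0.884900
step 5 [2.5y] swap r/2=1501/45045: DF=(1 − 1501/45045·(0.951400+0.917300+0.901000+0.884900))/(1+1501/45045) = 8499/10000 ≈ 0.849900
step 6 [3y] bond c/2=1/200: DF=(1735053/2000000 − 1/200·(0.951400+0.917300+0.901000+0.884900+0.849900))/(1+1/200) = 1051/1250 ≈ 0.840800

1 1/2 4757/5000
2 1 9173/10000
3 3/2 901/1000
4 2 8849/10000
5 5/2 8499/10000
6 3 1051/1250
DF(1.5y) = 901/1000 ≈ 0.901000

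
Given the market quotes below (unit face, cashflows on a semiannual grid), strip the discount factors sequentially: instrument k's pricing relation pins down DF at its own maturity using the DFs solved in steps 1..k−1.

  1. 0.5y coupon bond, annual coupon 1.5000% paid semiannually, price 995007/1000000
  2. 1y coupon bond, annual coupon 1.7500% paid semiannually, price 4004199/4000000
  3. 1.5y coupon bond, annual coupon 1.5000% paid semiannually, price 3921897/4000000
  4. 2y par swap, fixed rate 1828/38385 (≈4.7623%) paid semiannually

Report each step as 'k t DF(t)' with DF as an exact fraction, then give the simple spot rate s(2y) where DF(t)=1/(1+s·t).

1 1/2 2469/2500
2 1 4919/5000
3 3/2 1917/2000
4 2 4543/5000
s(2y) = (1/(4543/5000) − 1)/(2) = 457/9086 ≈ 5.0297%

step 1 [0.5y] bond c/2=3/400: DF=(995007/1000000 − 3/400·(0))/(1+3/400) = 2469/2500 ≈ 0.987600
step 2 [1y] bond c/2=7/800: DF=(4004199/4000000 − 7/800·(0.987600))/(1+7/800) = 4919/5000 ≈ 0.983800
step 3 [1.5y] bond c/2=3/400: DF=(3921897/4000000 − 3/400·(0.987600+0.983800))/(1+3/400) = 1917/2000 ≈ 0.958500
step 4 [2y] swap r/2=914/38385: DF=(1 − 914/38385·(0.987600+0.983800+0.958500))/(1+914/38385) = 4543/5000 ≈ 0.908600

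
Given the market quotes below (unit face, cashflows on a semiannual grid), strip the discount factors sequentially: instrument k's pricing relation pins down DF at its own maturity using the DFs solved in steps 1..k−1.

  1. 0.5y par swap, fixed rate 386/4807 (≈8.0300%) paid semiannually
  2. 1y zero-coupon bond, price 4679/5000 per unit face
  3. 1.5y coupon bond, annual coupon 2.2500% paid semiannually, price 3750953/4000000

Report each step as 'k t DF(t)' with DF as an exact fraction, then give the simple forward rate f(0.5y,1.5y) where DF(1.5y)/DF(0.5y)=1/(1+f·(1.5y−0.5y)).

step 1 [0.5y] swap r/2=193/4807: DF=(1 − 193/4807·(0))/(1+193/4807) = 4807/5000 ≈ 0.961400
step 2 [1y] zero: DF = P = 4679/5000 ≈ 0.935800
step 3 [1.5y] bond c/2=9/800: DF=(3750953/4000000 − 9/800·(0.961400+0.935800))/(1+9/800) = 4531/5000 ≈ 0.906200

1 1/2 4807/5000
2 1 4679/5000
3 3/2 4531/5000
f(0.5y,1.5y) = ((4807/5000)/(4531/5000) − 1)/(1) = 12/197 ≈ 6.0914%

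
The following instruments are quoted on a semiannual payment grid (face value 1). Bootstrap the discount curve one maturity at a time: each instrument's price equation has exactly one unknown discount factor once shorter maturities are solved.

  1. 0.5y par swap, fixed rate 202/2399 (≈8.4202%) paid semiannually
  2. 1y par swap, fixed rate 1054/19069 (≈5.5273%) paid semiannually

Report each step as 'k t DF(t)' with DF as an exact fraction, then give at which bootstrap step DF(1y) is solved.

step 1 [0.5y] swap r/2=101/2399: DF=(1 − 101/2399·(0))/(1+101/2399) = 2399/2500 ≈ 0.959600
step 2 [1y] swap r/2=527/19069: DF=(1 − 527/19069·(0.959600))/(1+527/19069) = 9473/10000 ≈ 0.947300

1 1/2 2399/2500
2 1 9473/10000
DF(1y) is solved at step 2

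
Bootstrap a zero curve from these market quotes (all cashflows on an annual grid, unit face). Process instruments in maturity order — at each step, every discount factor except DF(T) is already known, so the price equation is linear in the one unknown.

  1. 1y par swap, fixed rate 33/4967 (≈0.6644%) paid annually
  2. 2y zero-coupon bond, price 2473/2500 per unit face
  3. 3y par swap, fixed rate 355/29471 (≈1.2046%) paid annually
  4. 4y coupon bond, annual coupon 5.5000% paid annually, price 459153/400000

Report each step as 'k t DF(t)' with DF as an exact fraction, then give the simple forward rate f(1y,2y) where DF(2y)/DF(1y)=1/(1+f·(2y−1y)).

1 1 4967/5000
2 2 2473/2500
3 3 1929/2000
4 4 584/625
f(1y,2y) = ((4967/5000)/(2473/2500) − 1)/(1) = 21/4946 ≈ 0.4246%

step 1 [1y] swap r/1=33/4967: DF=(1 − 33/4967·(0))/(1+33/4967) = 4967/5000 ≈ 0.993400
step 2 [2y] zero: DF = P = 2473/2500 ≈ 0.989200
step 3 [3y] swap r/1=355/29471: DF=(1 − 355/29471·(0.993400+0.989200))/(1+355/29471) = 1929/2000 ≈ 0.964500
step 4 [4y] bond c/1=11/200: DF=(459153/400000 − 11/200·(0.993400+0.989200+0.964500))/(1+11/200) = 584/625 ≈ 0.934400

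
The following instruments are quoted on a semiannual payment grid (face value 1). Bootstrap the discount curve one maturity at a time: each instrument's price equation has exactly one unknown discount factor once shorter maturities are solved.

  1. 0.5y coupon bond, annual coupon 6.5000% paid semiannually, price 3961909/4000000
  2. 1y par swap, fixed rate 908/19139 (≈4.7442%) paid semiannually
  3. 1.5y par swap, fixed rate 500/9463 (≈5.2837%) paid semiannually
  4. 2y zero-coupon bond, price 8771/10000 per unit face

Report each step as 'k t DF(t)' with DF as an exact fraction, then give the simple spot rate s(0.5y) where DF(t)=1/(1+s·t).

step 1 [0.5y] bond c/2=13/400: DF=(3961909/4000000 − 13/400·(0))/(1+13/400) = 9593/10000 ≈ 0.959300
step 2 [1y] swap r/2=454/19139: DF=(1 − 454/19139·(0.959300))/(1+454/19139) = 4773/5000 ≈ 0.954600
step 3 [1.5y] swap r/2=250/9463: DF=(1 − 250/9463·(0.959300+0.954600))/(1+250/9463) = 37/40 ≈ 0.925000
step 4 [2y] zero: DF = P = 8771/10000 ≈ 0.877100

1 1/2 9593/10000
2 1 4773/5000
3 3/2 37/40
4 2 8771/10000
s(0.5y) = (1/(9593/10000) − 1)/(1/2) = 814/9593 ≈ 8.4854%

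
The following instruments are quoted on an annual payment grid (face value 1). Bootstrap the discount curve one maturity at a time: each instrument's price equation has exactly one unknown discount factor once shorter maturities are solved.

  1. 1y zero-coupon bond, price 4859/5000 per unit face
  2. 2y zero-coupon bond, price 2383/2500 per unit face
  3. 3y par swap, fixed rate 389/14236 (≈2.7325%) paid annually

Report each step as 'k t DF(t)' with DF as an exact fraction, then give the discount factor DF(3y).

1 1 4859/5000
2 2 2383/2500
3 3 4611/5000
DF(3y) = 4611/5000 ≈ 0.922200

step 1 [1y] zero: DF = P = 4859/5000 ≈ 0.971800
step 2 [2y] zero: DF = P = 2383/2500 ≈ 0.953200
step 3 [3y] swap r/1=389/14236: DF=(1 − 389/14236·(0.971800+0.953200))/(1+389/14236) = 4611/5000 ≈ 0.922200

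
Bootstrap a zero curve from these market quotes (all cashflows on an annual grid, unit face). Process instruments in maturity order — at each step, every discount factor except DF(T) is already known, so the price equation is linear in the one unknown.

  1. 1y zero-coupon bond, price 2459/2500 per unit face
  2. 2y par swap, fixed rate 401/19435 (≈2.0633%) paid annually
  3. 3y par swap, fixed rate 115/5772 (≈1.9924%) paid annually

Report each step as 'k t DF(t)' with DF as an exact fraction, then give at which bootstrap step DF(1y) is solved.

1 1 2459/2500
2 2 9599/10000
3 3 377/400
DF(1y) is solved at step 1

step 1 [1y] zero: DF = P = 2459/2500 ≈ 0.983600
step 2 [2y] swap r/1=401/19435: DF=(1 − 401/19435·(0.983600))/(1+401/19435) = 9599/10000 ≈ 0.959900
step 3 [3y] swap r/1=115/5772: DF=(1 − 115/5772·(0.983600+0.959900))/(1+115/5772) = 377/400 ≈ 0.942500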